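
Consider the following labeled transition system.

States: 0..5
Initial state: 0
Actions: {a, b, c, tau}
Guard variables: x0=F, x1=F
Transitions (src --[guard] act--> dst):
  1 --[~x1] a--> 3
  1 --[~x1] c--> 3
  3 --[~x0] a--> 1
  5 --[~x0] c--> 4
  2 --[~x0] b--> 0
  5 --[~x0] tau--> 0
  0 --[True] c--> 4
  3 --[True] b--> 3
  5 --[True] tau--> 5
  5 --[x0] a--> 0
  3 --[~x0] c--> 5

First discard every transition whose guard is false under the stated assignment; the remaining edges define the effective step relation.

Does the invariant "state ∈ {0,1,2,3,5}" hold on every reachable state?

Inv-set: {0,1,2,3,5}
Reach set: {0,4}
  0: safe
  4: VIOLATES
witness against invariant: c → 4

Answer: INVARIANT VIOLATED at state 4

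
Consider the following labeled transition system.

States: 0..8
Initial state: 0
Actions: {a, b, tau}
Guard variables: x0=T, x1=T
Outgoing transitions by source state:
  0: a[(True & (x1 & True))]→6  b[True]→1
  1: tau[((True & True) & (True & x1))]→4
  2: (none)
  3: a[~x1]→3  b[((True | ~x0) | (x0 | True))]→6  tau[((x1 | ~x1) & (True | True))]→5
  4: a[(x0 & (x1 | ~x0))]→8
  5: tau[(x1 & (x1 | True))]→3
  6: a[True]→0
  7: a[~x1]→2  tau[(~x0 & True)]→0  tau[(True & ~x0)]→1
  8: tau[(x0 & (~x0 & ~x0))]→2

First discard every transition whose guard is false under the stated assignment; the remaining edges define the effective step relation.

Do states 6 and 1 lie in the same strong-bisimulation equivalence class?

Compute ~ classes (split until stable):
  π0 = {{0,1,2,3,4,5,6,7,8}}
  π1 = {{0},{1,5},{2,7,8},{3},{4,6}}
  π2 = {{0},{1},{2,7,8},{3},{4},{5},{6}}
stable after 3 split(s): 7 block(s)
6∈{6}, 1∈{1}

Answer: NOT BISIMILAR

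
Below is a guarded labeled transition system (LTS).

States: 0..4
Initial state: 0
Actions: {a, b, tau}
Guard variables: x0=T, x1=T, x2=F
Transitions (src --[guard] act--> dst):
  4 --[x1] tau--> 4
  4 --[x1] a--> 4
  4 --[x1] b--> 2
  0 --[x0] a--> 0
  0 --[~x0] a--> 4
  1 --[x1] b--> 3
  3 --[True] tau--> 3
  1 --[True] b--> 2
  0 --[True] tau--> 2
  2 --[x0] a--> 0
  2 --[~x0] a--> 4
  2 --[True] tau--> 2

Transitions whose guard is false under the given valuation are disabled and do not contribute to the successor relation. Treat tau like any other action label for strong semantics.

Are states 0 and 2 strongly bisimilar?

Refine partition for ~:
  P[0] = {{0,1,2,3,4}}
  P[1] = {{0,2},{1},{3},{4}}
4 equivalence class(es) (converged in 2)
[0]={0,2}  [2]={0,2}

Answer: BISIMILAR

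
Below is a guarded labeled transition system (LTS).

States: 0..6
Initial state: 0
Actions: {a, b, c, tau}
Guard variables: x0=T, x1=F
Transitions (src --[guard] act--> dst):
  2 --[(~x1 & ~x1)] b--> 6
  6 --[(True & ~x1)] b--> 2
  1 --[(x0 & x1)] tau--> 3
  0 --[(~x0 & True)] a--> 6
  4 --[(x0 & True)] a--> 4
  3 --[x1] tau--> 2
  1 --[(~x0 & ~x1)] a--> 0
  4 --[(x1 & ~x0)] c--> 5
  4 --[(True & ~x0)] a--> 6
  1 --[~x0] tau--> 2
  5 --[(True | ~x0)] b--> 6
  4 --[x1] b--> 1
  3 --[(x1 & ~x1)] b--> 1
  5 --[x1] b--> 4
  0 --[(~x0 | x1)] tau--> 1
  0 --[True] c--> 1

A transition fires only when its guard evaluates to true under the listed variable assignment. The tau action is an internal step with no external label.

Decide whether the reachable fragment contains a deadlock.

Answer: DEADLOCK at state 1

Analysis:
R = {0,1}
  0: c→1  [1 exit(s)]
  1: ∅  [no exit]
Path to 1: c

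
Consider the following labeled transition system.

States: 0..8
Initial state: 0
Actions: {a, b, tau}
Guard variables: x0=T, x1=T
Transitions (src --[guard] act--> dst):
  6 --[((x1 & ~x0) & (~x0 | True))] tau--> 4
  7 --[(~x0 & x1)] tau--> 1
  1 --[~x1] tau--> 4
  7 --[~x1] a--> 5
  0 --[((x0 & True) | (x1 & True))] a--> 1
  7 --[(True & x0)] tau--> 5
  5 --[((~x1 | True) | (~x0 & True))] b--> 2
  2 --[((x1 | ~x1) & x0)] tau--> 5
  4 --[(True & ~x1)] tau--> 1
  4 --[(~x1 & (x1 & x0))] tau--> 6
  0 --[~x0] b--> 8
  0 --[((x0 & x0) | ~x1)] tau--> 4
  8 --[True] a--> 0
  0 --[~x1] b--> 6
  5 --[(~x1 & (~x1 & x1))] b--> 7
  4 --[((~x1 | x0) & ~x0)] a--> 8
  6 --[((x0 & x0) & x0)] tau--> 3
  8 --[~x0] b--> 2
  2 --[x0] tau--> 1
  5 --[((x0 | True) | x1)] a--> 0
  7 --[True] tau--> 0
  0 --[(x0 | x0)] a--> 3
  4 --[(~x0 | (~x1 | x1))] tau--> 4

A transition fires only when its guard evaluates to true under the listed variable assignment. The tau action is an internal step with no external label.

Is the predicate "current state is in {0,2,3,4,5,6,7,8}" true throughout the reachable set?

Inv-set: {0,2,3,4,5,6,7,8}
R = {0,1,3,4}
  0: safe
  1: ✗ unsafe
  3: safe
  4: safe
reach 1 via a — violates

Answer: INVARIANT VIOLATED at state 1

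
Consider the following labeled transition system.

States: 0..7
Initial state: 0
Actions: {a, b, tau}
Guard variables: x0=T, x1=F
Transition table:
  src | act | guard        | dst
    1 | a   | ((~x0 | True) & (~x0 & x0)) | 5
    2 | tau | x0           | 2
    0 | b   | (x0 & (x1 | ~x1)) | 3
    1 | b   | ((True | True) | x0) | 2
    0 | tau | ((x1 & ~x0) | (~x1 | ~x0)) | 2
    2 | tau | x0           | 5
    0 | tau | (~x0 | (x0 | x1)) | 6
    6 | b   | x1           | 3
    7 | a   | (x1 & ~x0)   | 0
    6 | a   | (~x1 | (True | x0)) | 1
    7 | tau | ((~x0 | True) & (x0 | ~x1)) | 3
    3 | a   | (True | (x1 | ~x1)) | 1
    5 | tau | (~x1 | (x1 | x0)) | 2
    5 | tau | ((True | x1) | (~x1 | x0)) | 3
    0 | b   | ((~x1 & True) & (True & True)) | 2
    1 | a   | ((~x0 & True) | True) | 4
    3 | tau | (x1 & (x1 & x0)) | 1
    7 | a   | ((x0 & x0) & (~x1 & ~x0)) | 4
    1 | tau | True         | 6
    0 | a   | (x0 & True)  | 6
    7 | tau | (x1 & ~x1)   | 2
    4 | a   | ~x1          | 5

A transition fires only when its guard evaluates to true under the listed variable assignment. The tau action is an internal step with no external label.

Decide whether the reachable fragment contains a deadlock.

Reach set: {0,1,2,3,4,5,6}
  0: a→6  b→2  b→3  tau→2  tau→6  [5 exit(s)]
  1: a→4  b→2  tau→6  [3 exit(s)]
  2: tau→2  tau→5  [2 exit(s)]
  3: a→1  [1 exit(s)]
  4: a→5  [1 exit(s)]
  5: tau→2  tau→3  [2 exit(s)]
  6: a→1  [1 exit(s)]

Answer: DEADLOCK-FREE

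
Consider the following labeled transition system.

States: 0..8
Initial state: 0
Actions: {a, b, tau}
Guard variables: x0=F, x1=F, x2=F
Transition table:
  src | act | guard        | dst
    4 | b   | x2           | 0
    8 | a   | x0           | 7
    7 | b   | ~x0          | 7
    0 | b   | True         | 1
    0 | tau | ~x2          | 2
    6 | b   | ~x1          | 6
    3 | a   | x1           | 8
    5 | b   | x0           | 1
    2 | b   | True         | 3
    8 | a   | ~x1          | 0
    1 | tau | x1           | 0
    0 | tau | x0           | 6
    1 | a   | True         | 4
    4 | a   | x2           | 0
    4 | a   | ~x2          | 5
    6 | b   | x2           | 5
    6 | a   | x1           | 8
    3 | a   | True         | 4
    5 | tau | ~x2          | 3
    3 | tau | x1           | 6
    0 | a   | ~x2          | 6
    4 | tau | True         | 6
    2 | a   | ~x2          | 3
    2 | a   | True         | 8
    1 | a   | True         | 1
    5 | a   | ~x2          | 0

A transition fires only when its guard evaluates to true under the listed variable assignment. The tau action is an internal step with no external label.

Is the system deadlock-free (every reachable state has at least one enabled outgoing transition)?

R = {0,1,2,3,4,5,6,8}
  0: a→6  b→1  tau→2  [3 exit(s)]
  1: a→1  a→4  [2 exit(s)]
  2: a→3  a→8  b→3  [3 exit(s)]
  3: a→4  [1 exit(s)]
  4: a→5  tau→6  [2 exit(s)]
  5: a→0  tau→3  [2 exit(s)]
  6: b→6  [1 exit(s)]
  8: a→0  [1 exit(s)]

Answer: DEADLOCK-FREE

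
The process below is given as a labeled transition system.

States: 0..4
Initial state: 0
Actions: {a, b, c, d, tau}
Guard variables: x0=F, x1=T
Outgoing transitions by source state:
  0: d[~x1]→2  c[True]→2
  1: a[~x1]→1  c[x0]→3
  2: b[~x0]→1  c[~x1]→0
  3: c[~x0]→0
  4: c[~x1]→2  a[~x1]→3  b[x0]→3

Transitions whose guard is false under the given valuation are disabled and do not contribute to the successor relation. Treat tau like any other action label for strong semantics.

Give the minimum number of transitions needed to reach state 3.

Layered search for 3:
  Layer 0: {0}
  Layer 1: {2}
  Layer 2: {1}
3 never appears.

Answer: UNREACHABLE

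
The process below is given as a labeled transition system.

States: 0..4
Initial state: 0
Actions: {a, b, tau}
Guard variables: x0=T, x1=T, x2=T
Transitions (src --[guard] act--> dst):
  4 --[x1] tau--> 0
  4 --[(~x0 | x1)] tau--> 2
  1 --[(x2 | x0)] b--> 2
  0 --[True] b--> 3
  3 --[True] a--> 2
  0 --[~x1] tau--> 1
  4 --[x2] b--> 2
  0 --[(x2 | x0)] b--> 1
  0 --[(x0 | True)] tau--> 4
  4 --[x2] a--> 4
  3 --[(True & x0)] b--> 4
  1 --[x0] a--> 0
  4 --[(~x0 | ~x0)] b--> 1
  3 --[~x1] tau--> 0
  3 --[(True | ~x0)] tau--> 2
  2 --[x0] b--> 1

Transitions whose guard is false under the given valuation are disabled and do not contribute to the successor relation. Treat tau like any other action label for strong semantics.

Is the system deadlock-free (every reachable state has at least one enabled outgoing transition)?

Answer: DEADLOCK-FREE

Analysis:
R = {0,1,2,3,4}
  0: b→1  b→3  tau→4  [3 exit(s)]
  1: a→0  b→2  [2 exit(s)]
  2: b→1  [1 exit(s)]
  3: a→2  b→4  tau→2  [3 exit(s)]
  4: a→4  b→2  tau→0  tau→2  [4 exit(s)]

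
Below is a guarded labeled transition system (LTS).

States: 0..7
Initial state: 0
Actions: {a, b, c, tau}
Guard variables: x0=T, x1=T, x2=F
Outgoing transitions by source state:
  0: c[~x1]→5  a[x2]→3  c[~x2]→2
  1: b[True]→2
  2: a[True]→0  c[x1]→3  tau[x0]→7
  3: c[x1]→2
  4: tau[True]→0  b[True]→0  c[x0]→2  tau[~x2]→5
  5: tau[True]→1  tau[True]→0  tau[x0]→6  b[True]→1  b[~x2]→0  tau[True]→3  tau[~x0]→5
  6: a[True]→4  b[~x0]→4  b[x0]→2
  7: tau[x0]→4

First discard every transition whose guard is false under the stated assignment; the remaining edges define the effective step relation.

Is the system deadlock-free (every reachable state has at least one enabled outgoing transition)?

Answer: DEADLOCK-FREE

Trace:
Reachable = {0,1,2,3,4,5,6,7}
  0: c→2  [1 out]
  1: b→2  [1 out]
  2: a→0  c→3  tau→7  [3 out]
  3: c→2  [1 out]
  4: b→0  c→2  tau→0  tau→5  [4 out]
  5: b→0  b→1  tau→0  tau→1  tau→3  tau→6  [6 out]
  6: a→4  b→2  [2 out]
  7: tau→4  [1 out]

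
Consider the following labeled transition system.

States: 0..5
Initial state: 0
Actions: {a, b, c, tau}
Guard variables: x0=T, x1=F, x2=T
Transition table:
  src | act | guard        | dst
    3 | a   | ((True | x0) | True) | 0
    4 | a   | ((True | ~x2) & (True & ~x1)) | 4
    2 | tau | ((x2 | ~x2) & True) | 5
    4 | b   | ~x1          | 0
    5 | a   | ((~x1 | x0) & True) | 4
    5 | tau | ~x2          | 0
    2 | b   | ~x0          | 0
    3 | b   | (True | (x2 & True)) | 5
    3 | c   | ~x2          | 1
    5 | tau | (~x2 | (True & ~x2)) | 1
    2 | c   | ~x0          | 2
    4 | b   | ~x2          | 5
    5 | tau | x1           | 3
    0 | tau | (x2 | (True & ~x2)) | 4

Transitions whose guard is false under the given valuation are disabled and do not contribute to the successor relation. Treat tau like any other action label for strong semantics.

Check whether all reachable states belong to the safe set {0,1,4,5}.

Allowed set {0,1,4,5}
Reachable = {0,4}
  0: ok
  4: ok

Answer: INVARIANT HOLDS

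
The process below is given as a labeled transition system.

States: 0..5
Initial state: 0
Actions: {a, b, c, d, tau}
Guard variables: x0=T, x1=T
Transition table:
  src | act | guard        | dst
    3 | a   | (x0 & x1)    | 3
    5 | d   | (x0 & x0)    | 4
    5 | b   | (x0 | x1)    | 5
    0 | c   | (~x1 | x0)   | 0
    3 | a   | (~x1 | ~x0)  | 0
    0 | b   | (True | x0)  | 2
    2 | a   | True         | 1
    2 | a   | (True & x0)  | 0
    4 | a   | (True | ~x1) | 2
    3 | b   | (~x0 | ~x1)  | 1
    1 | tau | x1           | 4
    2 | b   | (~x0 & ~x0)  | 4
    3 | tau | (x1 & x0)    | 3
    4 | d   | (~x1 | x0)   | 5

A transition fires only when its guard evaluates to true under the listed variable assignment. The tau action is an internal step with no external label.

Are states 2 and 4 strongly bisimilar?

Answer: NOT BISIMILAR

Trace:
Refine partition for ~:
  P[0] = {{0,1,2,3,4,5}}
  P[1] = {{0},{1},{2},{3},{4},{5}}
6 equivalence class(es) (converged in 2)
2∈{2}, 4∈{4}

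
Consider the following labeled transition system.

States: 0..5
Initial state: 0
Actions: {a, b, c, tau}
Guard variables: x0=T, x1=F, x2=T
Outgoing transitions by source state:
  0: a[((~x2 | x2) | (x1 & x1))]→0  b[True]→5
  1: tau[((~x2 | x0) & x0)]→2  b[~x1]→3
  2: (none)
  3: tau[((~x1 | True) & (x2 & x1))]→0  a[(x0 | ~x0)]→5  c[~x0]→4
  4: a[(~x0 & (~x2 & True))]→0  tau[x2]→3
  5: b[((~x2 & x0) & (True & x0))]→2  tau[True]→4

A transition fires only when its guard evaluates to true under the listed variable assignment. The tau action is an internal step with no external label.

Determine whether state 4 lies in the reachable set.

Answer: REACHABLE

Analysis:
7 transition(s) survive guard evaluation.
L0 = {0}
L1 = {5}  total {0,5}
L2 = {4}  total {0,4,5}
L3 = {3}  total {0,3,4,5}
Reachable = {0,3,4,5}
Path to 4: b·tau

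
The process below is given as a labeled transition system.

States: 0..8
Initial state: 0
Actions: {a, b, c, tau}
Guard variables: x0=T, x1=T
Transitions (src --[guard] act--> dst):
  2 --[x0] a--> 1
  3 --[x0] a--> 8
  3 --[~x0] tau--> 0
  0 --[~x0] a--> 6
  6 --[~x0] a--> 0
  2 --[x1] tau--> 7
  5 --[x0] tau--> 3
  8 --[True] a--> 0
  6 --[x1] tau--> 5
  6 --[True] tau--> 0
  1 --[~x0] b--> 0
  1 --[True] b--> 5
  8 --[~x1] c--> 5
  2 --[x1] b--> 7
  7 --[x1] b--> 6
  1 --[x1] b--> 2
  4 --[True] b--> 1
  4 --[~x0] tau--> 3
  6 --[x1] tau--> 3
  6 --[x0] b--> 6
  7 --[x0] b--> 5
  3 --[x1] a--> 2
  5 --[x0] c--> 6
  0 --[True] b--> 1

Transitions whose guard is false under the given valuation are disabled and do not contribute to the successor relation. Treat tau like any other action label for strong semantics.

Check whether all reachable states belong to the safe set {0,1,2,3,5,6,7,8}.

Safe = {0,1,2,3,5,6,7,8}
R = {0,1,2,3,5,6,7,8}
  0: ok
  1: ok
  2: ok
  3: ok
  5: ok
  6: ok
  7: ok
  8: ok

Answer: INVARIANT HOLDS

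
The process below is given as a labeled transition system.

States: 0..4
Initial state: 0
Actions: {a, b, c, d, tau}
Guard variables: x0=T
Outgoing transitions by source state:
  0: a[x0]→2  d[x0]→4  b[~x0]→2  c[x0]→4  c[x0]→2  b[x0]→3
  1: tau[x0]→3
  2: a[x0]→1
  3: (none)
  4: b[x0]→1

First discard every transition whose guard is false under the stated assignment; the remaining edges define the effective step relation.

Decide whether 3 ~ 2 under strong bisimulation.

Compute ~ classes (split until stable):
  π0 = {{0,1,2,3,4}}
  π1 = {{0},{1},{2},{3},{4}}
stable after 2 split(s): 5 block(s)
3∈{3}, 2∈{2}

Answer: NOT BISIMILAR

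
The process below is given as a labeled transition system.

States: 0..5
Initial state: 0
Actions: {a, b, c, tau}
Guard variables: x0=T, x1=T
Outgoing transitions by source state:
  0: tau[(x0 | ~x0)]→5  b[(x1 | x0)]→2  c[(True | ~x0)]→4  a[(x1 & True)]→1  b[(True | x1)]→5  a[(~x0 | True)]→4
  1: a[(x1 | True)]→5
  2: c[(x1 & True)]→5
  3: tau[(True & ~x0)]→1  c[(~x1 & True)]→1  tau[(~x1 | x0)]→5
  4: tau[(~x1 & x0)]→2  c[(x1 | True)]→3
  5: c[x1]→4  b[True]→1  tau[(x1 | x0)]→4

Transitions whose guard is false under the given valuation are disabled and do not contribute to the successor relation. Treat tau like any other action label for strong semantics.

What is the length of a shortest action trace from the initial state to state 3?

Breadth-first toward 3:
  Layer 0: {0}
  Layer 1: {1,2,4,5}
  Layer 2: {3}
depth(3)=2, e.g. a·c

Answer: 2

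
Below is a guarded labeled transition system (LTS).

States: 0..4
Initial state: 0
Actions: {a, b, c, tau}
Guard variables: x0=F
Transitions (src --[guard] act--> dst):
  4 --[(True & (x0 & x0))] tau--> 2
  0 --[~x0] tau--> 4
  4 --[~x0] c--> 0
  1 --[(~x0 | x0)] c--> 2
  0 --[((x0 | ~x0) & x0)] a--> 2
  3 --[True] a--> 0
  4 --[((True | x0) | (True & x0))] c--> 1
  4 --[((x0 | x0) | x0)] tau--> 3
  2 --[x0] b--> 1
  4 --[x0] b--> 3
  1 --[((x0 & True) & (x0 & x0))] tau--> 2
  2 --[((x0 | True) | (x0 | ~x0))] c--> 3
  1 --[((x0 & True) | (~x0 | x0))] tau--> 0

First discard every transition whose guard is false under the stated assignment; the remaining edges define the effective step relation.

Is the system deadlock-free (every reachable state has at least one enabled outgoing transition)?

Answer: DEADLOCK-FREE

Analysis:
R = {0,1,2,3,4}
  0: tau→4  [1 exit(s)]
  1: c→2  tau→0  [2 exit(s)]
  2: c→3  [1 exit(s)]
  3: a→0  [1 exit(s)]
  4: c→0  c→1  [2 exit(s)]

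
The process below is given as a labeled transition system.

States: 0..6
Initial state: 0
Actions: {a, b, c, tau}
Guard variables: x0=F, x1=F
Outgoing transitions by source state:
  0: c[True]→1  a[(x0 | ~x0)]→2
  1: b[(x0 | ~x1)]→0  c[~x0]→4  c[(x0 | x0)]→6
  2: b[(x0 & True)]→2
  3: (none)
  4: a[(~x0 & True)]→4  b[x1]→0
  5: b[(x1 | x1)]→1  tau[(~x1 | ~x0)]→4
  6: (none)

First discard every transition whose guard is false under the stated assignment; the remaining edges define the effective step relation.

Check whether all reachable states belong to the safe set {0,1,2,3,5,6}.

Answer: INVARIANT VIOLATED at state 4

Analysis:
Allowed set {0,1,2,3,5,6}
Reach set: {0,1,2,4}
  0: ok
  1: ok
  2: ok
  4: ✗ unsafe
reach 4 via c·c — violates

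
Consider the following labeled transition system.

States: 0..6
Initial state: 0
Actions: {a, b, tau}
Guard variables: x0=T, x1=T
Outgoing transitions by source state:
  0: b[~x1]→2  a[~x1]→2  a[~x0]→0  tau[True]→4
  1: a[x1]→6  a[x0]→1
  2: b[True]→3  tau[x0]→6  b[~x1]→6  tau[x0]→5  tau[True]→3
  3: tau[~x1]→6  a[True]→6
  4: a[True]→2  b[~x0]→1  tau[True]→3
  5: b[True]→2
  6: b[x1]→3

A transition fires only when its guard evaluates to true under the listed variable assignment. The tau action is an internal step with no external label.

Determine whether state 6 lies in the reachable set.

12 transition(s) survive guard evaluation.
L0 = {0}
L1 = {4}  total {0,4}
L2 = {2,3}  total {0,2,3,4}
L3 = {5,6}  total {0,2,3,4,5,6}
Reachable = {0,2,3,4,5,6}
Path to 6: tau·a·tau

Answer: REACHABLE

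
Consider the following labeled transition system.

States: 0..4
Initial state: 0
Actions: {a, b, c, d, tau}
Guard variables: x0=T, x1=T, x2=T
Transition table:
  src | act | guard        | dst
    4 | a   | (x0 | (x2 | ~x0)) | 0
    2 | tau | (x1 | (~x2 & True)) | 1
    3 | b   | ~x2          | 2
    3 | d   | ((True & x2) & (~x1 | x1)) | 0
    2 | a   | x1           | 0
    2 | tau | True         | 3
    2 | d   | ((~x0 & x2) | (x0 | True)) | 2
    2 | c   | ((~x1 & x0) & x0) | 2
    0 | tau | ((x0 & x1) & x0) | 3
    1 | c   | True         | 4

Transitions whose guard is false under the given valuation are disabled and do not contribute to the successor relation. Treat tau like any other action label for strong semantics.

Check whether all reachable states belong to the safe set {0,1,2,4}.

Answer: INVARIANT VIOLATED at state 3

Analysis:
Inv-set: {0,1,2,4}
R = {0,3}
  0: safe
  3: outside
counterexample path to 3: tau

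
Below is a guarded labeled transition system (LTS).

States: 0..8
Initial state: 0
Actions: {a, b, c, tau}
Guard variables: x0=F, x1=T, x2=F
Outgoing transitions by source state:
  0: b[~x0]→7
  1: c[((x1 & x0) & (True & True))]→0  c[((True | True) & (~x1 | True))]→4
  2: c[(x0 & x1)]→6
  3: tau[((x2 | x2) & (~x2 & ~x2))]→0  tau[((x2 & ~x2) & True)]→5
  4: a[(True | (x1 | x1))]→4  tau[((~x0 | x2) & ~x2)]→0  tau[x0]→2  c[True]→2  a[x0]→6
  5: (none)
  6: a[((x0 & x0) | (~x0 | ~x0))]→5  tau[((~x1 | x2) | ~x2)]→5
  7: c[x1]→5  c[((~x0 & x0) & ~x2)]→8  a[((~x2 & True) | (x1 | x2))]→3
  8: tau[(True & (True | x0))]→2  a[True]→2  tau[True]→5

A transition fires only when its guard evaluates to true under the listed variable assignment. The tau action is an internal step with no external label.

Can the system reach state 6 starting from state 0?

Answer: UNREACHABLE

Working:
Guard filter leaves 12 enabled edge(s).
Layer 0: {0}
Layer 1: {7}  now seen {0,7}
Layer 2: {3,5}  now seen {0,3,5,7}
R = {0,3,5,7}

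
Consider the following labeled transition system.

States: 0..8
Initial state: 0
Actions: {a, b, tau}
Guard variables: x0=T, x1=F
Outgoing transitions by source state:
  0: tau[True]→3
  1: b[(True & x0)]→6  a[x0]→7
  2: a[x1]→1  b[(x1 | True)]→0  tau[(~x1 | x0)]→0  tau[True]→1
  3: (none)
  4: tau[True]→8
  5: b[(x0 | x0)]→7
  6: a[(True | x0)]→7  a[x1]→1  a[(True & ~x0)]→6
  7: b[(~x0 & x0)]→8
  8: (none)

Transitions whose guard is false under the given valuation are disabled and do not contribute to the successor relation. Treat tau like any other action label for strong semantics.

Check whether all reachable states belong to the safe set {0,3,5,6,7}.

Inv-set: {0,3,5,6,7}
R = {0,3}
  0: ✓
  3: ✓

Answer: INVARIANT HOLDS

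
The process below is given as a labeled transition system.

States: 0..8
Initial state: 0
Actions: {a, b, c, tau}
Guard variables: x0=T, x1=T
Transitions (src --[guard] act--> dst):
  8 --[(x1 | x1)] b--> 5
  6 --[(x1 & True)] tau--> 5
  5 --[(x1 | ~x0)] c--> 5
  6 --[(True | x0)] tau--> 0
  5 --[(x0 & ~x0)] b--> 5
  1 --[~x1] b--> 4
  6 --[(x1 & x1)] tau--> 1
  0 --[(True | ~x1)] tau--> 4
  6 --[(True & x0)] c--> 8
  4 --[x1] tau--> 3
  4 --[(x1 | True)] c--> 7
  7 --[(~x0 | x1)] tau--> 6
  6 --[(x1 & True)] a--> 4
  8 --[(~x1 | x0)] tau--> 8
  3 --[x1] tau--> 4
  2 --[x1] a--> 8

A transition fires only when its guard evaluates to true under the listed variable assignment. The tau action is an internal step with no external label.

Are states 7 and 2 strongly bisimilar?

Answer: NOT BISIMILAR

Analysis:
Refine partition for ~:
  P[0] = {{0,1,2,3,4,5,6,7,8}}
  P[1] = {{0,3,7},{1},{2},{4},{5},{6},{8}}
  P[2] = {{0,3},{1},{2},{4},{5},{6},{7},{8}}
Fixed point at round 3; 8 class(es).
class of 7: {7}; class of 2: {2}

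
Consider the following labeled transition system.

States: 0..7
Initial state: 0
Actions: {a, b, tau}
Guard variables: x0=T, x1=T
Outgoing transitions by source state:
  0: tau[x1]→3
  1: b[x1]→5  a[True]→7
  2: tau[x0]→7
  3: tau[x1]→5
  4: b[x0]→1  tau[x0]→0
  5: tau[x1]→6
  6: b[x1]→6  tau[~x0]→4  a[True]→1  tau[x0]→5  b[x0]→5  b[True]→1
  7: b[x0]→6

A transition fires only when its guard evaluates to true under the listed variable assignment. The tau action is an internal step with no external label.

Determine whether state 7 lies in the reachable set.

After dropping false guards: 14 live edges.
L0 = {0}
L1 = {3}  cumulative {0,3}
L2 = {5}  cumulative {0,3,5}
L3 = {6}  cumulative {0,3,5,6}
L4 = {1}  cumulative {0,1,3,5,6}
L5 = {7}  cumulative {0,1,3,5,6,7}
R = {0,1,3,5,6,7}
trace reaching 7: tau·tau·tau·b·a

Answer: REACHABLE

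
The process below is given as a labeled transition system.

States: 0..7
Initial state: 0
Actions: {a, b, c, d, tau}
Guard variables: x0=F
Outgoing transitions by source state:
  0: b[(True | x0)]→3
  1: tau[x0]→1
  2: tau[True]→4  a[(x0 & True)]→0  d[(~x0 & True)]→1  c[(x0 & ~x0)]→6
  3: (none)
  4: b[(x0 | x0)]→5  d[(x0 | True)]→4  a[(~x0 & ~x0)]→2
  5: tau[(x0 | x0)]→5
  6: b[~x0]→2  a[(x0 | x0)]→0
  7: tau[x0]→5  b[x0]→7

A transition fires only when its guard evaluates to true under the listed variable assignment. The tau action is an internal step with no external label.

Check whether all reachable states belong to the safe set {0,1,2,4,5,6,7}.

Inv-set: {0,1,2,4,5,6,7}
Reach set: {0,3}
  0: safe
  3: VIOLATES
reach 3 via b — violates

Answer: INVARIANT VIOLATED at state 3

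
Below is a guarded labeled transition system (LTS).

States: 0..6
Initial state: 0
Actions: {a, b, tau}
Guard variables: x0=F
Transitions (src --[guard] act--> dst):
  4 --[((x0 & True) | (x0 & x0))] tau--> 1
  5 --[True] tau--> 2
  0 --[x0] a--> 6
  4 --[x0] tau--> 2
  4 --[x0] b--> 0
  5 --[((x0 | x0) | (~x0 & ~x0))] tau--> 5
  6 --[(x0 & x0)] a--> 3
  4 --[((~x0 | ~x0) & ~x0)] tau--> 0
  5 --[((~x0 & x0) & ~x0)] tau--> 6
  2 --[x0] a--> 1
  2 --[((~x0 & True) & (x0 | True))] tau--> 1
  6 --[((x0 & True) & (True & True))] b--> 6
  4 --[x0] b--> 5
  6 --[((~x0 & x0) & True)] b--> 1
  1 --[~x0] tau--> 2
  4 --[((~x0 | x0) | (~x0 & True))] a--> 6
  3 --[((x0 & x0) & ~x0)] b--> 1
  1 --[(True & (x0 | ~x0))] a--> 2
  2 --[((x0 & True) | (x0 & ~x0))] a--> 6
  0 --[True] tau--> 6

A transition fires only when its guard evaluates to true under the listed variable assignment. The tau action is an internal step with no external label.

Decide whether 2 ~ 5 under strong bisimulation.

Bisimulation quotient by refinement:
  round 0: {{0,1,2,3,4,5,6}}
  round 1: {{0,2,5},{1,4},{3,6}}
  round 2: {{0},{1},{2},{3,6},{4},{5}}
stable after 3 split(s): 6 block(s)
2∈{2}, 5∈{5}

Answer: NOT BISIMILAR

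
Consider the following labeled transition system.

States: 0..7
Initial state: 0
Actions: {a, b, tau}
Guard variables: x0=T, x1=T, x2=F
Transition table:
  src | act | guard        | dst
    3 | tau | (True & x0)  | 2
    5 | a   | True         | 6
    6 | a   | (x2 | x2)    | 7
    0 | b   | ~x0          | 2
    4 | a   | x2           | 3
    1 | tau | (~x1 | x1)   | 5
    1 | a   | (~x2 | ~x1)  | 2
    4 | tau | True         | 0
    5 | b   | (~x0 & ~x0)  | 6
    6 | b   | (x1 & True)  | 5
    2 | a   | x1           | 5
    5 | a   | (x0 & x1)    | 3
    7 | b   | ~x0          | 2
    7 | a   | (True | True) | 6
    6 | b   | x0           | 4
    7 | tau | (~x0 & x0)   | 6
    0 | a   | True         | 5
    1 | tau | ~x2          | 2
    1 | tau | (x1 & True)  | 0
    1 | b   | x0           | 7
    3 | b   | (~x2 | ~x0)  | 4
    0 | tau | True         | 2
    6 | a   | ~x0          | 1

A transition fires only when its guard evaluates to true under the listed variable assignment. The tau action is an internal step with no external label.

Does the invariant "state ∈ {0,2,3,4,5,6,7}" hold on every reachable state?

Safe = {0,2,3,4,5,6,7}
Reach set: {0,2,3,4,5,6}
  0: ✓
  2: ✓
  3: ✓
  4: ✓
  5: ✓
  6: ✓

Answer: INVARIANT HOLDS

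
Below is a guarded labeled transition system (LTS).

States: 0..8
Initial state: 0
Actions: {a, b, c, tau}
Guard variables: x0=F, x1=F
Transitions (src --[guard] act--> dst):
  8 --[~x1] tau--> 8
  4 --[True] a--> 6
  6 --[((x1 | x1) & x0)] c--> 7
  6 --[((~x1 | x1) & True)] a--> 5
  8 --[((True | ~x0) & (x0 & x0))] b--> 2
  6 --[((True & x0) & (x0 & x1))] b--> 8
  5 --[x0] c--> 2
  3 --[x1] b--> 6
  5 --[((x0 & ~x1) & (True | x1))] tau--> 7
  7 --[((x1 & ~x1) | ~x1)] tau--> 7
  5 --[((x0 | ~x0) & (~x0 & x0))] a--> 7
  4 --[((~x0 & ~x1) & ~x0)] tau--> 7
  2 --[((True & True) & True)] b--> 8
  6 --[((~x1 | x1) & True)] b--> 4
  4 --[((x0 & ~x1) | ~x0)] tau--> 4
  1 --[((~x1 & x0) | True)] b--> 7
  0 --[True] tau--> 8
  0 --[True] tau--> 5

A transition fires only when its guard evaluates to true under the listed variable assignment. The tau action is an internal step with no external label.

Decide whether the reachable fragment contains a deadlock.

Answer: DEADLOCK at state 5

Analysis:
Reach set: {0,5,8}
  0: tau→5  tau→8  [2 exit(s)]
  5: ∅  [deadlock]
  8: tau→8  [1 exit(s)]
Path to 5: tau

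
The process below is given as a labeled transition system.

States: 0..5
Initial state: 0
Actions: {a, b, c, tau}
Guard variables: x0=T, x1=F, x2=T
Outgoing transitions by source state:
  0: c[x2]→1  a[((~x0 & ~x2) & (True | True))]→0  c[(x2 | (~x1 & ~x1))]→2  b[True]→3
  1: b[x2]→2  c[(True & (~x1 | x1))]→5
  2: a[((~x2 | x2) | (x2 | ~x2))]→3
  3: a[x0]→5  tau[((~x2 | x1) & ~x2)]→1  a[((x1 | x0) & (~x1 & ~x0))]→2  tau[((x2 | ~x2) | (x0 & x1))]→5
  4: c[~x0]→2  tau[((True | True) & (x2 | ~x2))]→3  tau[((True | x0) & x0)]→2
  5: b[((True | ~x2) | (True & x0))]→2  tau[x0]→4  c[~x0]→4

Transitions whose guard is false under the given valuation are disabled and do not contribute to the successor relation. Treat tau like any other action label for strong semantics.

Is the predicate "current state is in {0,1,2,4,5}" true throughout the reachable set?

Safe = {0,1,2,4,5}
Reach set: {0,1,2,3,4,5}
  0: safe
  1: safe
  2: safe
  3: VIOLATES
  4: safe
  5: safe
reach 3 via b — violates

Answer: INVARIANT VIOLATED at state 3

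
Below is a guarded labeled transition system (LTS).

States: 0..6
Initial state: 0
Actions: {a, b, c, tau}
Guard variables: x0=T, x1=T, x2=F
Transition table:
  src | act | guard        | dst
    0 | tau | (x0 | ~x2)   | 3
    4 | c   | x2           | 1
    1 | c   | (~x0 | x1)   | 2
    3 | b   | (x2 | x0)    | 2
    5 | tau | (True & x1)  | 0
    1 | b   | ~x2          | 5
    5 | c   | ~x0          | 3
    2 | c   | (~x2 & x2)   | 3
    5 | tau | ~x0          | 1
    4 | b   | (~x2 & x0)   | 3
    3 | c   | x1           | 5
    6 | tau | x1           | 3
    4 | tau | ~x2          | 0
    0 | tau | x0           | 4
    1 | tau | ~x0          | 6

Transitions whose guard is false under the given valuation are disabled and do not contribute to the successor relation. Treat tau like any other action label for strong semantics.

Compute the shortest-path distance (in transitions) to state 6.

Breadth-first toward 6:
  Layer 0: {0}
  Layer 1: {3,4}
  Layer 2: {2,5}
6 never appears.

Answer: UNREACHABLE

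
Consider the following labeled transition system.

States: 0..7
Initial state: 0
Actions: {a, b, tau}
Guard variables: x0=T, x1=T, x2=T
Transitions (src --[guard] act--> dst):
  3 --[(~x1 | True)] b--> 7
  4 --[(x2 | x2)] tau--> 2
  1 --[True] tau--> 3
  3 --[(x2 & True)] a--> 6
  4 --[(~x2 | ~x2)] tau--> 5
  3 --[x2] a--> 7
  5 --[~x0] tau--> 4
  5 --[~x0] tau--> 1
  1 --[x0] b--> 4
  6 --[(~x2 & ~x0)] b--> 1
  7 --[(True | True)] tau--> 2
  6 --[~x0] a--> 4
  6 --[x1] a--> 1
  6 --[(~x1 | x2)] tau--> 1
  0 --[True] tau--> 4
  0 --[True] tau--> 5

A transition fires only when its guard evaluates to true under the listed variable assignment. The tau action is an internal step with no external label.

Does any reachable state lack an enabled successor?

Answer: DEADLOCK at state 2

Analysis:
R = {0,2,4,5}
  0: tau→4  tau→5  [2 exit(s)]
  2: ∅  [STUCK]
  4: tau→2  [1 exit(s)]
  5: ∅  [STUCK]
witness 2: tau·tau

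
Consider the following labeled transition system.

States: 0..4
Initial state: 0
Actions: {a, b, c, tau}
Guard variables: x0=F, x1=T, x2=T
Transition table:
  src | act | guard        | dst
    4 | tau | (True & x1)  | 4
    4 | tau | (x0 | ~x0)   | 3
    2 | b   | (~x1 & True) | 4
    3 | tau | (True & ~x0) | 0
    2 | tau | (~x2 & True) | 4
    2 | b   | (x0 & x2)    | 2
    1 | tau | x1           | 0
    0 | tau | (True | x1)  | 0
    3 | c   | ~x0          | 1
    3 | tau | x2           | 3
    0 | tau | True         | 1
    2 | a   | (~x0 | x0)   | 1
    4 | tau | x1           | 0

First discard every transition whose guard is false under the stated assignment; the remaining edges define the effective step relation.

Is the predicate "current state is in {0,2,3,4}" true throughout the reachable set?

Answer: INVARIANT VIOLATED at state 1

Trace:
Safe = {0,2,3,4}
Reach set: {0,1}
  0: ✓
  1: outside
counterexample path to 1: tau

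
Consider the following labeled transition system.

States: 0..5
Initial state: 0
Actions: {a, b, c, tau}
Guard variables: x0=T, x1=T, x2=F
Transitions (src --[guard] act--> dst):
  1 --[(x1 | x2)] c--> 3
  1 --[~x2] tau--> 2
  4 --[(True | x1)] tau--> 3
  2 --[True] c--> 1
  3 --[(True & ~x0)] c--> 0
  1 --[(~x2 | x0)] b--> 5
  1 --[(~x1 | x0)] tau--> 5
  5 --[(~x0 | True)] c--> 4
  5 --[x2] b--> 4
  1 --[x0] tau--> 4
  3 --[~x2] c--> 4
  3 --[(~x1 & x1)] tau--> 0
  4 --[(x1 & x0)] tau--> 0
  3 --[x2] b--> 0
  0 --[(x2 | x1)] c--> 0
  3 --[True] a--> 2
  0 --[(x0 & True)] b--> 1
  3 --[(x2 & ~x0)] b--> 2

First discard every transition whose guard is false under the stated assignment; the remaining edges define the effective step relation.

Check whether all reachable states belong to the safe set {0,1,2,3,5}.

Allowed set {0,1,2,3,5}
Reach set: {0,1,2,3,4,5}
  0: safe
  1: safe
  2: safe
  3: safe
  4: outside
  5: safe
witness against invariant: b·tau → 4

Answer: INVARIANT VIOLATED at state 4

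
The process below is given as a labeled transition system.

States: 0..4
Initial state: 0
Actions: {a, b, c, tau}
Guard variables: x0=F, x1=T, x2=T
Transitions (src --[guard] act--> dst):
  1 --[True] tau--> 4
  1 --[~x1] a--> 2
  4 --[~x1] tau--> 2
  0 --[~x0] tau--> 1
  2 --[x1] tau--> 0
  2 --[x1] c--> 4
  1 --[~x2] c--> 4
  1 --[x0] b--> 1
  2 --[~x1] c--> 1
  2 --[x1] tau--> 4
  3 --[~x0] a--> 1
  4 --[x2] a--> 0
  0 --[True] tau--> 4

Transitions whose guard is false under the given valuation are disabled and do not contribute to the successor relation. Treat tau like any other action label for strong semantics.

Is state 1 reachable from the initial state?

Answer: REACHABLE

Analysis:
After dropping false guards: 8 live edges.
L0 = {0}
L1 = {1,4}  cumulative {0,1,4}
R = {0,1,4}
trace reaching 1: tau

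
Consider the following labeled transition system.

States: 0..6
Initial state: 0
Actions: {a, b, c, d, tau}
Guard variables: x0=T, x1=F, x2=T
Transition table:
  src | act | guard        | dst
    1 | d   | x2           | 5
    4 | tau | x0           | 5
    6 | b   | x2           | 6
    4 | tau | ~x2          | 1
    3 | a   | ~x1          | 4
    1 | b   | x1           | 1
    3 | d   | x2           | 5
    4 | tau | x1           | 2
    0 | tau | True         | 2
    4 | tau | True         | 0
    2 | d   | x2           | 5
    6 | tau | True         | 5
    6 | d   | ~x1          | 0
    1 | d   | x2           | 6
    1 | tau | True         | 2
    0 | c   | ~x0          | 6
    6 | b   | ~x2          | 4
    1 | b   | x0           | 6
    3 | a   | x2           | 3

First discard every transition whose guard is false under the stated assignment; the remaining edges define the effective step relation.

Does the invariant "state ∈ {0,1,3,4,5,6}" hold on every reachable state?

Allowed set {0,1,3,4,5,6}
Reachable = {0,2,5}
  0: ✓
  2: VIOLATES
  5: ✓
witness against invariant: tau → 2

Answer: INVARIANT VIOLATED at state 2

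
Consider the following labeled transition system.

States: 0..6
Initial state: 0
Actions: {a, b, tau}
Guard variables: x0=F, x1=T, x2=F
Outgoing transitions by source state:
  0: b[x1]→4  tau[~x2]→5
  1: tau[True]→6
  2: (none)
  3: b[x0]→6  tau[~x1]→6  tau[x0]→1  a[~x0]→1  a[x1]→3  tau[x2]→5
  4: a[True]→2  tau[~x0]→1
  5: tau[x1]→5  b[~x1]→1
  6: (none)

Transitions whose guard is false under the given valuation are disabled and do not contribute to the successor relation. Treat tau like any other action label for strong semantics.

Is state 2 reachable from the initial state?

Answer: REACHABLE

Analysis:
Guard filter leaves 8 enabled edge(s).
depth 0: {0}
depth 1: {4,5}  now seen {0,4,5}
depth 2: {1,2}  now seen {0,1,2,4,5}
depth 3: {6}  now seen {0,1,2,4,5,6}
Reach set: {0,1,2,4,5,6}
Path to 2: b·a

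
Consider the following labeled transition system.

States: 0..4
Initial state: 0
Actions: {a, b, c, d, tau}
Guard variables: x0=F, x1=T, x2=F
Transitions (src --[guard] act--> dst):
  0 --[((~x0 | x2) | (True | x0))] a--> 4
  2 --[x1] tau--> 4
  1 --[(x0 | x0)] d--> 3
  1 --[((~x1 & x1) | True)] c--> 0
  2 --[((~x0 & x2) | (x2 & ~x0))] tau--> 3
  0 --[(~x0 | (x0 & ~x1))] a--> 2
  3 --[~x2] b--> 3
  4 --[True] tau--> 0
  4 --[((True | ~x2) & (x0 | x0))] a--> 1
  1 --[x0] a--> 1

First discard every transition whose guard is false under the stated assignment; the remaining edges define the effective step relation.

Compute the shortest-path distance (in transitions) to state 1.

Answer: UNREACHABLE

Analysis:
Layered search for 1:
  depth 0: {0}
  depth 1: {2,4}
1 never appears.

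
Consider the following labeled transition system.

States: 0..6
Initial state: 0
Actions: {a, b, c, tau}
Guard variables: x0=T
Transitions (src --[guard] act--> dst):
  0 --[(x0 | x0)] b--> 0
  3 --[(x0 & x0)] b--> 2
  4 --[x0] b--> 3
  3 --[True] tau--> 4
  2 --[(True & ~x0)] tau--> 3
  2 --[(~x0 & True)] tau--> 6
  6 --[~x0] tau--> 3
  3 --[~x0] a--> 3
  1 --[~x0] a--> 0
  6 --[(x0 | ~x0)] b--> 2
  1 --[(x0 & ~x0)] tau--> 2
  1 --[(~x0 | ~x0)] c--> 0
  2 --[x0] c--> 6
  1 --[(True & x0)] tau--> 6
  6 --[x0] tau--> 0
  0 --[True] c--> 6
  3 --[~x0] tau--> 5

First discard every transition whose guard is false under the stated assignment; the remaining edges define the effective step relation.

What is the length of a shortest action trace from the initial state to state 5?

Answer: UNREACHABLE

Analysis:
Breadth-first toward 5:
  Layer 0: {0}
  Layer 1: {6}
  Layer 2: {2}
5 never appears.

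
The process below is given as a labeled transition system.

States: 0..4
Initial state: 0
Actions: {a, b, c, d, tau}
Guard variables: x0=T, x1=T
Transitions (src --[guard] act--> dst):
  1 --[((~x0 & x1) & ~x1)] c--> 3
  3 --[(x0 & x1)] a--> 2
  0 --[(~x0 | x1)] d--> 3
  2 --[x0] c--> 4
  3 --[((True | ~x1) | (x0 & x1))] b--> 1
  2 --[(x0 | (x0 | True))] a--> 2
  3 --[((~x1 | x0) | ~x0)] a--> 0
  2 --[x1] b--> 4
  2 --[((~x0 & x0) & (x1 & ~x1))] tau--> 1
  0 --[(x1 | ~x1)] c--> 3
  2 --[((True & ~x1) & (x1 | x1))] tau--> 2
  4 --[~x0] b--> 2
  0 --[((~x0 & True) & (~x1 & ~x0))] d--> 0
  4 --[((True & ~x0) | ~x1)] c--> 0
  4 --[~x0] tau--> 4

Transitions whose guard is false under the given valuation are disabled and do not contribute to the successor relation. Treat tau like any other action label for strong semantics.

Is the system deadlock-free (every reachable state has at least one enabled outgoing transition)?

Reach set: {0,1,2,3,4}
  0: c→3  d→3  [2 out]
  1: ∅  [no exit]
  2: a→2  b→4  c→4  [3 out]
  3: a→0  a→2  b→1  [3 out]
  4: ∅  [no exit]
Path to 1: d·b

Answer: DEADLOCK at state 1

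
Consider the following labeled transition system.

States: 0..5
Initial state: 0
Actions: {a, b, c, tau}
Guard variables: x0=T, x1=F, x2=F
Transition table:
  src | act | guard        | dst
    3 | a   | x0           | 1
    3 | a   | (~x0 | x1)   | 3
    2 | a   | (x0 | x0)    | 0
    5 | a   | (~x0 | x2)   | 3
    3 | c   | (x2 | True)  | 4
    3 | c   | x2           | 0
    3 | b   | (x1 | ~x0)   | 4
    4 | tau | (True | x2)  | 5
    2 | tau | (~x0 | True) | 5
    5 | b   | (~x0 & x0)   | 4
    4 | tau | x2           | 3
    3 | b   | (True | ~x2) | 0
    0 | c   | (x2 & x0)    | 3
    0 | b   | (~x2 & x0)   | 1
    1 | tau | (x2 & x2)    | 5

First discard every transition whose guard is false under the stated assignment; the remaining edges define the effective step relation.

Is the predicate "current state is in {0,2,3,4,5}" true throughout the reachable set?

Inv-set: {0,2,3,4,5}
Reachable = {0,1}
  0: ✓
  1: outside
counterexample path to 1: b

Answer: INVARIANT VIOLATED at state 1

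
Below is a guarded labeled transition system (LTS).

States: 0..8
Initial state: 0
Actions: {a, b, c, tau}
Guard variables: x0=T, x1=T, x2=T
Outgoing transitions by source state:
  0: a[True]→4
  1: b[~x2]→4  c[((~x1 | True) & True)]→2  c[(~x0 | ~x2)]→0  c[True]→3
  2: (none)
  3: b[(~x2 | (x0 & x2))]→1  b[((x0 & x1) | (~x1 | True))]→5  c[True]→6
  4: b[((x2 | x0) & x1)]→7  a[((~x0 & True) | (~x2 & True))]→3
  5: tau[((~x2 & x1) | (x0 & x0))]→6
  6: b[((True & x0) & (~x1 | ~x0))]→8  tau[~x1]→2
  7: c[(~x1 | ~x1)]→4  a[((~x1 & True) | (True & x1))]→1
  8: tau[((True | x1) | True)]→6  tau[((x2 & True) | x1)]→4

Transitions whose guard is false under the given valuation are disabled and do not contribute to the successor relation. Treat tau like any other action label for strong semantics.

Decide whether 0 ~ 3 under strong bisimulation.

Bisimulation quotient by refinement:
  round 0: {{0,1,2,3,4,5,6,7,8}}
  round 1: {{0,7},{1},{2,6},{3},{4},{5,8}}
  round 2: {{0},{1},{2,6},{3},{4},{5},{7},{8}}
stable after 3 split(s): 8 block(s)
0∈{0}, 3∈{3}

Answer: NOT BISIMILAR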